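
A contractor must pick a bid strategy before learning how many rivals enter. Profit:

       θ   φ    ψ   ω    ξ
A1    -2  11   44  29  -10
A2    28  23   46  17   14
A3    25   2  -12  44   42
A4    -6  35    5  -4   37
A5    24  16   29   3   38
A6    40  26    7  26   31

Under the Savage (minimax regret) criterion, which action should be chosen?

A2

Column bests: θ=40, φ=35, ψ=46, ω=44, ξ=42.
A1 regrets: 42, 24, 2, 15, 52 → max 52
A2 regrets: 12, 12, 0, 27, 28 → max 28
A3 regrets: 15, 33, 58, 0, 0 → max 58
A4 regrets: 46, 0, 41, 48, 5 → max 48
A5 regrets: 16, 19, 17, 41, 4 → max 41
A6 regrets: 0, 9, 39, 18, 11 → max 39
Smallest max regret = 28 → A2.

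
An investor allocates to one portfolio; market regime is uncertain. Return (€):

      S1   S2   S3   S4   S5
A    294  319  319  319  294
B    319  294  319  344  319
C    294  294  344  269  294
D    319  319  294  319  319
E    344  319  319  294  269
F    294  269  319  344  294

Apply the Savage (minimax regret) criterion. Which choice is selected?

Column bests: S1=344, S2=319, S3=344, S4=344, S5=319.
A regrets: 50, 0, 25, 25, 25 → max 50
B regrets: 25, 25, 25, 0, 0 → max 25
C regrets: 50, 25, 0, 75, 25 → max 75
D regrets: 25, 0, 50, 25, 0 → max 50
E regrets: 0, 0, 25, 50, 50 → max 50
F regrets: 50, 50, 25, 0, 25 → max 50
Smallest max regret = 25 → B.

B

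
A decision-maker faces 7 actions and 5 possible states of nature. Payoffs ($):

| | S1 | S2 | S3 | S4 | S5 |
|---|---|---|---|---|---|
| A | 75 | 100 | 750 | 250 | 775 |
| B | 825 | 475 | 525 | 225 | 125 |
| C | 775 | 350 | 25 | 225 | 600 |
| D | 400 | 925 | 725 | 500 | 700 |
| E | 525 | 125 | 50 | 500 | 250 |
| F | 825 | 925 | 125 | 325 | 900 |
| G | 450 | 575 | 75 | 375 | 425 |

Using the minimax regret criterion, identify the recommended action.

D

Column bests: S1=825, S2=925, S3=750, S4=500, S5=900.
A regrets: 750, 825, 0, 250, 125 → max 825
B regrets: 0, 450, 225, 275, 775 → max 775
C regrets: 50, 575, 725, 275, 300 → max 725
D regrets: 425, 0, 25, 0, 200 → max 425
E regrets: 300, 800, 700, 0, 650 → max 800
F regrets: 0, 0, 625, 175, 0 → max 625
G regrets: 375, 350, 675, 125, 475 → max 675
Smallest max regret = 425 → D.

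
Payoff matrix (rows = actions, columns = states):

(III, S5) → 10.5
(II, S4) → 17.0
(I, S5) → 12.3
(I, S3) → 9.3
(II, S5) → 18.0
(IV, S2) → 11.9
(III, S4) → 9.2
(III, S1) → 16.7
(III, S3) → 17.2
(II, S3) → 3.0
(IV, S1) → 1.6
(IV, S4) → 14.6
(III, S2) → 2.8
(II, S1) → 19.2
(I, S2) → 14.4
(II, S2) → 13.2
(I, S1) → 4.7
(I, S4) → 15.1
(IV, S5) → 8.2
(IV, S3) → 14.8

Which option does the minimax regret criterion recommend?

III

Column bests: S1=19.2, S2=14.4, S3=17.2, S4=17.0, S5=18.0.
I regrets: 14.5, 0.0, 7.9, 1.9, 5.7 → max 14.5
II regrets: 0.0, 1.2, 14.2, 0.0, 0.0 → max 14.2
III regrets: 2.5, 11.6, 0.0, 7.8, 7.5 → max 11.6
IV regrets: 17.6, 2.5, 2.4, 2.4, 9.8 → max 17.6
Smallest max regret = 11.6 → III.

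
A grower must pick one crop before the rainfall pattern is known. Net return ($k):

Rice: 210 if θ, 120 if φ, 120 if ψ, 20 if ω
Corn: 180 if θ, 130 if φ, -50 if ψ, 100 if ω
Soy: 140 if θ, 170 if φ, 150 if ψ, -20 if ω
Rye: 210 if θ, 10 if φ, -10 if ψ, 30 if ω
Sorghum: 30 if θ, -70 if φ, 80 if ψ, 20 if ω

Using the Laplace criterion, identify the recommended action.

Rice

Row averages: Rice=117.5, Corn=90, Soy=110, Rye=60, Sorghum=15
Highest average = 117.5 → Rice.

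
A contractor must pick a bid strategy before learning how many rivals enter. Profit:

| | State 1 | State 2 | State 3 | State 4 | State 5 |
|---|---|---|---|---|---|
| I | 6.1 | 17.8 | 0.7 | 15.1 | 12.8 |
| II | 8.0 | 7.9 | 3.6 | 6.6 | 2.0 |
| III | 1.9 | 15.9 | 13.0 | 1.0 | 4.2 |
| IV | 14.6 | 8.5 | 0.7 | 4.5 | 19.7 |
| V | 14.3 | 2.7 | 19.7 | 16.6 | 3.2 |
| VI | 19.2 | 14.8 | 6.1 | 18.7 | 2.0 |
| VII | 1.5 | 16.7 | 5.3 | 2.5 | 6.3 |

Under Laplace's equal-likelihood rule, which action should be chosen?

Row averages: I=10.5, II=5.62, III=7.2, IV=9.6, V=11.3, VI=12.16, VII=6.46
Highest average = 12.16 → VI.

VI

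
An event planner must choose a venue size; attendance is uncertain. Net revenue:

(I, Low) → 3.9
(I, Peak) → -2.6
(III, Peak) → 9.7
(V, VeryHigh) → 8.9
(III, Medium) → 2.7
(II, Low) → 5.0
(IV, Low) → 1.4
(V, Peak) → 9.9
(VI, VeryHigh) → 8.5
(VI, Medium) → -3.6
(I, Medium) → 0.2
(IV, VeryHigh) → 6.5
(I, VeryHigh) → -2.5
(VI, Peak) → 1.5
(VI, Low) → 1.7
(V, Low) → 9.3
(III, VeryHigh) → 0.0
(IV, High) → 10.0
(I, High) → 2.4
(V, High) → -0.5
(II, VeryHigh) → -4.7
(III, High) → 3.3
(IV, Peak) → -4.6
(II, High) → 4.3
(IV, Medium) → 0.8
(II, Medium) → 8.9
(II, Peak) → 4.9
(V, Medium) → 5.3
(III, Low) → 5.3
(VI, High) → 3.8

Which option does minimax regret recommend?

Column bests: Low=9.3, Medium=8.9, High=10.0, VeryHigh=8.9, Peak=9.9.
I regrets: 5.4, 8.7, 7.6, 11.4, 12.5 → max 12.5
II regrets: 4.3, 0.0, 5.7, 13.6, 5.0 → max 13.6
III regrets: 4.0, 6.2, 6.7, 8.9, 0.2 → max 8.9
IV regrets: 7.9, 8.1, 0.0, 2.4, 14.5 → max 14.5
V regrets: 0.0, 3.6, 10.5, 0.0, 0.0 → max 10.5
VI regrets: 7.6, 12.5, 6.2, 0.4, 8.4 → max 12.5
Smallest max regret = 8.9 → III.

III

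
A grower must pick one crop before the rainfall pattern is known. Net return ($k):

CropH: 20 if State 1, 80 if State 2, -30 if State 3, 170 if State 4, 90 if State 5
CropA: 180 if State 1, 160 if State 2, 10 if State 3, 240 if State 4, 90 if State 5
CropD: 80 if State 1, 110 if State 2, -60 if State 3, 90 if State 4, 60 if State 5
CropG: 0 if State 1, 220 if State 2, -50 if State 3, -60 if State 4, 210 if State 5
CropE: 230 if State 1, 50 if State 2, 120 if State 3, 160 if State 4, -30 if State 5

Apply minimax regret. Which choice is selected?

CropA

Column bests: State 1=230, State 2=220, State 3=120, State 4=240, State 5=210.
CropH regrets: 210, 140, 150, 70, 120 → max 210
CropA regrets: 50, 60, 110, 0, 120 → max 120
CropD regrets: 150, 110, 180, 150, 150 → max 180
CropG regrets: 230, 0, 170, 300, 0 → max 300
CropE regrets: 0, 170, 0, 80, 240 → max 240
Smallest max regret = 120 → CropA.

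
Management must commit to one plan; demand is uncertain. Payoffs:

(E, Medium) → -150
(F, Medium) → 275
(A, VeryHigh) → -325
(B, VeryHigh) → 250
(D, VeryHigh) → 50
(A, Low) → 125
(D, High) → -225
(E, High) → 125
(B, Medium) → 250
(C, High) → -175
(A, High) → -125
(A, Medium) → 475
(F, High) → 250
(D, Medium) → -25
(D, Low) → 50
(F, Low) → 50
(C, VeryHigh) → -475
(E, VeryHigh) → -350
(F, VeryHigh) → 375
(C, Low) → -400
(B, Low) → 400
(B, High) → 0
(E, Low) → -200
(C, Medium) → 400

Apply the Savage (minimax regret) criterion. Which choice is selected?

Column bests: Low=400, Medium=475, High=250, VeryHigh=375.
A regrets: 275, 0, 375, 700 → max 700
B regrets: 0, 225, 250, 125 → max 250
C regrets: 800, 75, 425, 850 → max 850
D regrets: 350, 500, 475, 325 → max 500
E regrets: 600, 625, 125, 725 → max 725
F regrets: 350, 200, 0, 0 → max 350
Smallest max regret = 250 → B.

B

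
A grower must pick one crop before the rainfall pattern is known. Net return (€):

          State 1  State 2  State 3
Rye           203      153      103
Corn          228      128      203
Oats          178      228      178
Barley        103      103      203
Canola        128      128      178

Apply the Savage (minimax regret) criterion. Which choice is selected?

Column bests: State 1=228, State 2=228, State 3=203.
Rye regrets: 25, 75, 100 → max 100
Corn regrets: 0, 100, 0 → max 100
Oats regrets: 50, 0, 25 → max 50
Barley regrets: 125, 125, 0 → max 125
Canola regrets: 100, 100, 25 → max 100
Smallest max regret = 50 → Oats.

Oats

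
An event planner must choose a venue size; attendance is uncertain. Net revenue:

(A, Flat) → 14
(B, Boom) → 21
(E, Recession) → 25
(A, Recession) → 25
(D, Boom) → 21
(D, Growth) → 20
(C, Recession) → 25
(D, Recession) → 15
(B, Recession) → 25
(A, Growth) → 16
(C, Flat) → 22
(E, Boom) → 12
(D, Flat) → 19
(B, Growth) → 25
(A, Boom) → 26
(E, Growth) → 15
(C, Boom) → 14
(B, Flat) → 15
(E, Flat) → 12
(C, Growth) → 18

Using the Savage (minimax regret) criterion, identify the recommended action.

Column bests: Recession=25, Flat=22, Growth=25, Boom=26.
A regrets: 0, 8, 9, 0 → max 9
B regrets: 0, 7, 0, 5 → max 7
C regrets: 0, 0, 7, 12 → max 12
D regrets: 10, 3, 5, 5 → max 10
E regrets: 0, 10, 10, 14 → max 14
Smallest max regret = 7 → B.

B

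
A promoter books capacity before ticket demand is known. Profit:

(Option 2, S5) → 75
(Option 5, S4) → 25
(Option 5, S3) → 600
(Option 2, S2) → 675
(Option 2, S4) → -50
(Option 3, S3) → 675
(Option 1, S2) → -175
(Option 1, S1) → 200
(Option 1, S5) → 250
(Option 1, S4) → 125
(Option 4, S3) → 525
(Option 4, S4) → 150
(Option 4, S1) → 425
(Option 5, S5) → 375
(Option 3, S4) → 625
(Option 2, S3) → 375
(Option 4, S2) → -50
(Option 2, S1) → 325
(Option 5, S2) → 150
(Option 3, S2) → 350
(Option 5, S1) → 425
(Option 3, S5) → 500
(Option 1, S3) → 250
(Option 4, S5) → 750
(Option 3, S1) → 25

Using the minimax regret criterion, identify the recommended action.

Option 3

Column bests: S1=425, S2=675, S3=675, S4=625, S5=750.
Option 1 regrets: 225, 850, 425, 500, 500 → max 850
Option 2 regrets: 100, 0, 300, 675, 675 → max 675
Option 3 regrets: 400, 325, 0, 0, 250 → max 400
Option 4 regrets: 0, 725, 150, 475, 0 → max 725
Option 5 regrets: 0, 525, 75, 600, 375 → max 600
Smallest max regret = 400 → Option 3.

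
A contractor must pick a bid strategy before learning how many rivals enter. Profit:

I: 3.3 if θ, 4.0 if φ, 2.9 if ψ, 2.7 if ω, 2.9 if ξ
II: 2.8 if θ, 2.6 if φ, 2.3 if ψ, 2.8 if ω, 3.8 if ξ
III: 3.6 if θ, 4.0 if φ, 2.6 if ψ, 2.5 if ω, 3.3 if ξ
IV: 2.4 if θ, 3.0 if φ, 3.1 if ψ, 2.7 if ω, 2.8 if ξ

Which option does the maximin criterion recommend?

Row minima: I=2.7, II=2.3, III=2.5, IV=2.4
Best worst-case = 2.7 → I.

I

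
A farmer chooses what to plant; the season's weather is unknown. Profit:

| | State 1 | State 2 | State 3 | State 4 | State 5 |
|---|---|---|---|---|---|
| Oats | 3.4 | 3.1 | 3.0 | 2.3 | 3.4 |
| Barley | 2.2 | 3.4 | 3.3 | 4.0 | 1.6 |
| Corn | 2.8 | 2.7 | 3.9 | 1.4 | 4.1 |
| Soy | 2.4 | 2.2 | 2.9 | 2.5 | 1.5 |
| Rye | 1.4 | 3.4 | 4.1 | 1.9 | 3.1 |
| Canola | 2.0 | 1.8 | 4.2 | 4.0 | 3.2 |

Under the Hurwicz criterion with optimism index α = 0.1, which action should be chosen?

Oats

Oats: 0.1·3.4 + 0.9·2.3 = 2.41
Barley: 0.1·4.0 + 0.9·1.6 = 1.84
Corn: 0.1·4.1 + 0.9·1.4 = 1.67
Soy: 0.1·2.9 + 0.9·1.5 = 1.64
Rye: 0.1·4.1 + 0.9·1.4 = 1.67
Canola: 0.1·4.2 + 0.9·1.8 = 2.04
Highest Hurwicz score = 2.41 → Oats.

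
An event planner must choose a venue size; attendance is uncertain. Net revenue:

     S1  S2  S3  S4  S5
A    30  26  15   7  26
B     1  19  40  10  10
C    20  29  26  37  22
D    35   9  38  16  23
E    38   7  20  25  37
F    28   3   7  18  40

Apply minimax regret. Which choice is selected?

Column bests: S1=38, S2=29, S3=40, S4=37, S5=40.
A regrets: 8, 3, 25, 30, 14 → max 30
B regrets: 37, 10, 0, 27, 30 → max 37
C regrets: 18, 0, 14, 0, 18 → max 18
D regrets: 3, 20, 2, 21, 17 → max 21
E regrets: 0, 22, 20, 12, 3 → max 22
F regrets: 10, 26, 33, 19, 0 → max 33
Smallest max regret = 18 → C.

C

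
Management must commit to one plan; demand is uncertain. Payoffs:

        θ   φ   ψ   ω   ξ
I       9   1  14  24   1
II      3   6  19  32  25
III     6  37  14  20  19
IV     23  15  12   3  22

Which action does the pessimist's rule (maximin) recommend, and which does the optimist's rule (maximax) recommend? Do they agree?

maximin → III; maximax → III (agree)

Row minima: I=1, II=3, III=6, IV=3
Best worst-case = 6 → III.
Row maxima: I=24, II=32, III=37, IV=23
Best best-case = 37 → III.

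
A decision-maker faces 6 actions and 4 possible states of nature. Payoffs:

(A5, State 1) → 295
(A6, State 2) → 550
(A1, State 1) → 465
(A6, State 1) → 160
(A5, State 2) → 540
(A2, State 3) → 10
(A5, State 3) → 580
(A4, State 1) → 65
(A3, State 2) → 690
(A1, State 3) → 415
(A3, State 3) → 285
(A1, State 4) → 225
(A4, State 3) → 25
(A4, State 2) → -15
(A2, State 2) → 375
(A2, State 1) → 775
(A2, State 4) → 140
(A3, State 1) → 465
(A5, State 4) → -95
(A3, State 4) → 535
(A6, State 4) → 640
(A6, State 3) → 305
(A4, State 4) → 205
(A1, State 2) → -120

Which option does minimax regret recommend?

A3

Column bests: State 1=775, State 2=690, State 3=580, State 4=640.
A1 regrets: 310, 810, 165, 415 → max 810
A2 regrets: 0, 315, 570, 500 → max 570
A3 regrets: 310, 0, 295, 105 → max 310
A4 regrets: 710, 705, 555, 435 → max 710
A5 regrets: 480, 150, 0, 735 → max 735
A6 regrets: 615, 140, 275, 0 → max 615
Smallest max regret = 310 → A3.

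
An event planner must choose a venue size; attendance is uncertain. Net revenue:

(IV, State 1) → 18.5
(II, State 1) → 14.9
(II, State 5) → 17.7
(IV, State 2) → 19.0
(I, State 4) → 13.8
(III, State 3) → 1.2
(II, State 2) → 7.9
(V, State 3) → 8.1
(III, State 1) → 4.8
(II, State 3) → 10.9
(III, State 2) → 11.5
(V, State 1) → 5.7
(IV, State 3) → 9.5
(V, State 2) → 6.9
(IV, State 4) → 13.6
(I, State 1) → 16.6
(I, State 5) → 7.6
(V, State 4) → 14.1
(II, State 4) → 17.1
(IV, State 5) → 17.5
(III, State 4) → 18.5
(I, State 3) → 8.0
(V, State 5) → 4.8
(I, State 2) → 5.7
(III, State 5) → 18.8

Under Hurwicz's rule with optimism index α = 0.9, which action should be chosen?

IV

I: 0.9·16.6 + 0.1·5.7 = 15.51
II: 0.9·17.7 + 0.1·7.9 = 16.72
III: 0.9·18.8 + 0.1·1.2 = 17.04
IV: 0.9·19.0 + 0.1·9.5 = 18.05
V: 0.9·14.1 + 0.1·4.8 = 13.17
Highest Hurwicz score = 18.05 → IV.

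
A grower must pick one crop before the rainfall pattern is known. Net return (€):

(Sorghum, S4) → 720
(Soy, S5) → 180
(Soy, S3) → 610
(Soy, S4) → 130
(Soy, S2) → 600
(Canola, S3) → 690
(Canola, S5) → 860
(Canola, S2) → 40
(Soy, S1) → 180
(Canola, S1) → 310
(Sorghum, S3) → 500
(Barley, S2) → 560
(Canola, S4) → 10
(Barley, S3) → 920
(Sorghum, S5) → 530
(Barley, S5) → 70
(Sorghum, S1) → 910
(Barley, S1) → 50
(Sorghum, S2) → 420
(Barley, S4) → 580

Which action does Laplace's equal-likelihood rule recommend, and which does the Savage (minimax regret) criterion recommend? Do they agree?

laplace → Sorghum; minimax regret → Sorghum (agree)

Row averages: Sorghum=616, Barley=436, Canola=382, Soy=340
Highest average = 616 → Sorghum.
Column bests: S1=910, S2=600, S3=920, S4=720, S5=860.
Sorghum regrets: 0, 180, 420, 0, 330 → max 420
Barley regrets: 860, 40, 0, 140, 790 → max 860
Canola regrets: 600, 560, 230, 710, 0 → max 710
Soy regrets: 730, 0, 310, 590, 680 → max 730
Smallest max regret = 420 → Sorghum.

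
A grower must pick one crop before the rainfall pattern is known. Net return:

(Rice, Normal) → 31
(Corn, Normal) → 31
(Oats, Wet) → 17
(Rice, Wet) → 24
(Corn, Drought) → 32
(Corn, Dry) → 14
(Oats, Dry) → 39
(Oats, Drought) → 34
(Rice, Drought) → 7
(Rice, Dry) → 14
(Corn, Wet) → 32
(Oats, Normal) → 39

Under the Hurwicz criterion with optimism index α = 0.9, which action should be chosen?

Oats

Oats: 0.9·39 + 0.1·17 = 36.8
Rice: 0.9·31 + 0.1·7 = 28.6
Corn: 0.9·32 + 0.1·14 = 30.2
Highest Hurwicz score = 36.8 → Oats.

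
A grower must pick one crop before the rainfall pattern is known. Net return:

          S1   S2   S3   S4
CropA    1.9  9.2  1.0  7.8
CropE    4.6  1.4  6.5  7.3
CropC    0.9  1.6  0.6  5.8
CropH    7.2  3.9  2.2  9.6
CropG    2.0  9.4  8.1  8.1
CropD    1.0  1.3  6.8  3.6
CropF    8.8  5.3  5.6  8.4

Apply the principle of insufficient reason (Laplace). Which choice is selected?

Row averages: CropA=4.975, CropE=4.95, CropC=2.225, CropH=5.725, CropG=6.9, CropD=3.175, CropF=7.025
Highest average = 7.025 → CropF.

CropF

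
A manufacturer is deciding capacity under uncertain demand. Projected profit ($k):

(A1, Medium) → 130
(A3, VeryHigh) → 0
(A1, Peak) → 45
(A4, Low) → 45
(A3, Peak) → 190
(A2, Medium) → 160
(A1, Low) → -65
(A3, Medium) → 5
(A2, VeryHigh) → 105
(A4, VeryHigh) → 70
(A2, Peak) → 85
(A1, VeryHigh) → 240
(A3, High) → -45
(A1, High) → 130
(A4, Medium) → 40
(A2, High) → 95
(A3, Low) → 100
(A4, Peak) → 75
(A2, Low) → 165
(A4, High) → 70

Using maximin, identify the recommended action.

A2

Row minima: A1=-65, A2=85, A3=-45, A4=40
Best worst-case = 85 → A2.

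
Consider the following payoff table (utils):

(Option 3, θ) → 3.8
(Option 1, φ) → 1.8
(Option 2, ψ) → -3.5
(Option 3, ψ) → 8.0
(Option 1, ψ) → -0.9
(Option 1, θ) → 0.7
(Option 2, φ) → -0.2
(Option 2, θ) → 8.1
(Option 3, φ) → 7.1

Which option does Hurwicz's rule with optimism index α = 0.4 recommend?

Option 3

Option 1: 0.4·1.8 + 0.6·(-0.9) = 0.18
Option 2: 0.4·8.1 + 0.6·(-3.5) = 1.14
Option 3: 0.4·8.0 + 0.6·3.8 = 5.48
Highest Hurwicz score = 5.48 → Option 3.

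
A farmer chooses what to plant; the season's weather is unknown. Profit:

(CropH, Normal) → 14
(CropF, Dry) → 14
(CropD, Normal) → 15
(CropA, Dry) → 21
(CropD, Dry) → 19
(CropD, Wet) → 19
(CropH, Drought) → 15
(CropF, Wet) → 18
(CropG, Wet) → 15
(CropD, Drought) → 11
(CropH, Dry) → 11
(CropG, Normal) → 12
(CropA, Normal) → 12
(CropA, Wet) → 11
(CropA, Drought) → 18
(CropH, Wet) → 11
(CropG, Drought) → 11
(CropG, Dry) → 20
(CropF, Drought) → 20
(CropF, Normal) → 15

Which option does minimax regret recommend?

Column bests: Drought=20, Dry=21, Normal=15, Wet=19.
CropA regrets: 2, 0, 3, 8 → max 8
CropF regrets: 0, 7, 0, 1 → max 7
CropH regrets: 5, 10, 1, 8 → max 10
CropD regrets: 9, 2, 0, 0 → max 9
CropG regrets: 9, 1, 3, 4 → max 9
Smallest max regret = 7 → CropF.

CropF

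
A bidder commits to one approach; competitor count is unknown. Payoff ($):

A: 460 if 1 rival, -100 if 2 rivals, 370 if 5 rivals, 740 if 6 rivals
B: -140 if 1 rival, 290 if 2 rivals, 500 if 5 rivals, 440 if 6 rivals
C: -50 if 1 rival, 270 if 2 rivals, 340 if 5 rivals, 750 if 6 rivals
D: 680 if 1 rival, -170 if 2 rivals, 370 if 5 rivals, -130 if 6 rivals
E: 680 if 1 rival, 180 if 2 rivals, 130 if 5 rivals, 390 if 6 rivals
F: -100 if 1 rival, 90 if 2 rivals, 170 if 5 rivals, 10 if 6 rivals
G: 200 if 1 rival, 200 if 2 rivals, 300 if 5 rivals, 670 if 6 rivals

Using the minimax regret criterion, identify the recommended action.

Column bests: 1 rival=680, 2 rivals=290, 5 rivals=500, 6 rivals=750.
A regrets: 220, 390, 130, 10 → max 390
B regrets: 820, 0, 0, 310 → max 820
C regrets: 730, 20, 160, 0 → max 730
D regrets: 0, 460, 130, 880 → max 880
E regrets: 0, 110, 370, 360 → max 370
F regrets: 780, 200, 330, 740 → max 780
G regrets: 480, 90, 200, 80 → max 480
Smallest max regret = 370 → E.

E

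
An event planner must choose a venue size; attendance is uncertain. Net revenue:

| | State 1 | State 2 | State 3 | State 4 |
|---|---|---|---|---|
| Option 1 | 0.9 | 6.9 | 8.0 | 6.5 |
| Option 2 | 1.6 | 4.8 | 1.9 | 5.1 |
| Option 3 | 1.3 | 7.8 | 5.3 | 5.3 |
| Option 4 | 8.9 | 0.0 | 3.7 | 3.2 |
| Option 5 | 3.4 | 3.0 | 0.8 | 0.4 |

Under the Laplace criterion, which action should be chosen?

Option 1

Row averages: Option 1=5.575, Option 2=3.35, Option 3=4.925, Option 4=3.95, Option 5=1.9
Highest average = 5.575 → Option 1.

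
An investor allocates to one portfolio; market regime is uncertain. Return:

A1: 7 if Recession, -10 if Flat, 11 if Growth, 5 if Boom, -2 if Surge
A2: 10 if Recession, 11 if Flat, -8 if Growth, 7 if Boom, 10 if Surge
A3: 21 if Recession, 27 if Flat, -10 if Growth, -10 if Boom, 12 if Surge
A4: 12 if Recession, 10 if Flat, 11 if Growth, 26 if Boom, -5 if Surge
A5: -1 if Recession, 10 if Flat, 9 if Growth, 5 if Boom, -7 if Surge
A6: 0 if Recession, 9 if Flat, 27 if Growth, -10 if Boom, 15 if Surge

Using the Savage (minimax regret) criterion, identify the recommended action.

A4

Column bests: Recession=21, Flat=27, Growth=27, Boom=26, Surge=15.
A1 regrets: 14, 37, 16, 21, 17 → max 37
A2 regrets: 11, 16, 35, 19, 5 → max 35
A3 regrets: 0, 0, 37, 36, 3 → max 37
A4 regrets: 9, 17, 16, 0, 20 → max 20
A5 regrets: 22, 17, 18, 21, 22 → max 22
A6 regrets: 21, 18, 0, 36, 0 → max 36
Smallest max regret = 20 → A4.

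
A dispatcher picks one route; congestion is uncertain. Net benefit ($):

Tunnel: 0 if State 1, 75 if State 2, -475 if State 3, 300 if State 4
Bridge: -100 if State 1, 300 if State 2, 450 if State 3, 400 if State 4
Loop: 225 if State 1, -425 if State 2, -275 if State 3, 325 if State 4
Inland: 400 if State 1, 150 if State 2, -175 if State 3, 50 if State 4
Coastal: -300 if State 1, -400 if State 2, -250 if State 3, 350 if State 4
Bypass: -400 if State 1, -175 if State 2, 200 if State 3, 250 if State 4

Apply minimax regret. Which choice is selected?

Bridge

Column bests: State 1=400, State 2=300, State 3=450, State 4=400.
Tunnel regrets: 400, 225, 925, 100 → max 925
Bridge regrets: 500, 0, 0, 0 → max 500
Loop regrets: 175, 725, 725, 75 → max 725
Inland regrets: 0, 150, 625, 350 → max 625
Coastal regrets: 700, 700, 700, 50 → max 700
Bypass regrets: 800, 475, 250, 150 → max 800
Smallest max regret = 500 → Bridge.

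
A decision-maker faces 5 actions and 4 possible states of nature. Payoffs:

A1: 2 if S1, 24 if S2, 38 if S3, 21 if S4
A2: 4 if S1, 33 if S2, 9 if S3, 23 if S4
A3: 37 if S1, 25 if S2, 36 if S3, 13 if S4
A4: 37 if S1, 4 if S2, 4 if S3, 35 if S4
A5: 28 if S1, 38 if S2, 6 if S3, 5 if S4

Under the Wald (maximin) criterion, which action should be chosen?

A3

Row minima: A1=2, A2=4, A3=13, A4=4, A5=5
Best worst-case = 13 → A3.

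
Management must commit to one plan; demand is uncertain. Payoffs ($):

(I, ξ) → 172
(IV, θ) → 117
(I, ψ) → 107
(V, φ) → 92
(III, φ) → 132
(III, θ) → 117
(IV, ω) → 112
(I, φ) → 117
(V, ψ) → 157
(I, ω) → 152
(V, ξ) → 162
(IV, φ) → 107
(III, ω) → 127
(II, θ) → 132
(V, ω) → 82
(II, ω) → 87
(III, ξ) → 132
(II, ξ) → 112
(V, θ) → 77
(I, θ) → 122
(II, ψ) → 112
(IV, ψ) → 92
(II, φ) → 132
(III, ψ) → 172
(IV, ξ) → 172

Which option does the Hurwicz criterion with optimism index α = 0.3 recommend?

I: 0.3·172 + 0.7·107 = 126.5
II: 0.3·132 + 0.7·87 = 100.5
III: 0.3·172 + 0.7·117 = 133.5
IV: 0.3·172 + 0.7·92 = 116
V: 0.3·162 + 0.7·77 = 102.5
Highest Hurwicz score = 133.5 → III.

III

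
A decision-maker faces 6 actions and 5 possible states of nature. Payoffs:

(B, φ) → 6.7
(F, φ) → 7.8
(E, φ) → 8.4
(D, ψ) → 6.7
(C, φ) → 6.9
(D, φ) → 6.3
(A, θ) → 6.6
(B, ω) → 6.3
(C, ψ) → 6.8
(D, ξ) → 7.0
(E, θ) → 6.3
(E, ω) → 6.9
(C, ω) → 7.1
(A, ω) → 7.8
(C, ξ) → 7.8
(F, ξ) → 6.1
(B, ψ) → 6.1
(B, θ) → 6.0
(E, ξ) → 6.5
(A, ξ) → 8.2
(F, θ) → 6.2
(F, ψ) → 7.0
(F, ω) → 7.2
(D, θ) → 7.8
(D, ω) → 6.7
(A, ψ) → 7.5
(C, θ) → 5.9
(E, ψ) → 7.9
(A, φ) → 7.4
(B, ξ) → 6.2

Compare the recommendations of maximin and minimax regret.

maximin → A; minimax regret → A (agree)

Row minima: A=6.6, B=6.0, C=5.9, D=6.3, E=6.3, F=6.1
Best worst-case = 6.6 → A.
Column bests: θ=7.8, φ=8.4, ψ=7.9, ω=7.8, ξ=8.2.
A regrets: 1.2, 1.0, 0.4, 0.0, 0.0 → max 1.2
B regrets: 1.8, 1.7, 1.8, 1.5, 2.0 → max 2.0
C regrets: 1.9, 1.5, 1.1, 0.7, 0.4 → max 1.9
D regrets: 0.0, 2.1, 1.2, 1.1, 1.2 → max 2.1
E regrets: 1.5, 0.0, 0.0, 0.9, 1.7 → max 1.7
F regrets: 1.6, 0.6, 0.9, 0.6, 2.1 → max 2.1
Smallest max regret = 1.2 → A.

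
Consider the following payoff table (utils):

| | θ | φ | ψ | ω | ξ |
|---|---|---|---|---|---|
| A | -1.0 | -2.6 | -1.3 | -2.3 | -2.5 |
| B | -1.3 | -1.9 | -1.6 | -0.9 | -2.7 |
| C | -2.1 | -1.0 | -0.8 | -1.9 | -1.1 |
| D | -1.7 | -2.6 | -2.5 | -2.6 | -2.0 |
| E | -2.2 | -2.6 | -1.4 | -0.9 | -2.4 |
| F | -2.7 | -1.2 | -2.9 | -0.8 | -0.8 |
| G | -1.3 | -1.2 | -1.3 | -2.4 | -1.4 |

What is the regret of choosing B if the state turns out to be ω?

0.1

Best payoff under ω is -0.8.
Regret = -0.8 − (-0.9) = 0.1.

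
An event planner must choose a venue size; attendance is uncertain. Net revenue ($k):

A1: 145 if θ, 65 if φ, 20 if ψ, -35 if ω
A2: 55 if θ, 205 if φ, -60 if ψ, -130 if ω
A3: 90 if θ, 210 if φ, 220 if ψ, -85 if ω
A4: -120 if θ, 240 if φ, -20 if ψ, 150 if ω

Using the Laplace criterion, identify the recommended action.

Row averages: A1=48.75, A2=17.5, A3=108.75, A4=62.5
Highest average = 108.75 → A3.

A3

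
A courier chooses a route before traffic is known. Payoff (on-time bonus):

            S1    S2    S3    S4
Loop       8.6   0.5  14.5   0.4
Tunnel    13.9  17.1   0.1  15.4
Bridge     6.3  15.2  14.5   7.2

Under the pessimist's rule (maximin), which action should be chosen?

Row minima: Loop=0.4, Tunnel=0.1, Bridge=6.3
Best worst-case = 6.3 → Bridge.

Bridge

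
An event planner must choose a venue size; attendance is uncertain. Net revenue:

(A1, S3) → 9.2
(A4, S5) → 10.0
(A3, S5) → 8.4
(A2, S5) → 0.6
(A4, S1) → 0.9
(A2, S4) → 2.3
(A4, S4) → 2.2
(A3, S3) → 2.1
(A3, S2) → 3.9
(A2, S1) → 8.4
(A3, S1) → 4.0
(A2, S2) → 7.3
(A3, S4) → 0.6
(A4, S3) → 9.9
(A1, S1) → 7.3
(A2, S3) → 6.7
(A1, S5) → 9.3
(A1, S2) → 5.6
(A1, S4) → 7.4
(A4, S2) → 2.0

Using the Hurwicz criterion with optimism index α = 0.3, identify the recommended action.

A1: 0.3·9.3 + 0.7·5.6 = 6.71
A2: 0.3·8.4 + 0.7·0.6 = 2.94
A3: 0.3·8.4 + 0.7·0.6 = 2.94
A4: 0.3·10.0 + 0.7·0.9 = 3.63
Highest Hurwicz score = 6.71 → A1.

A1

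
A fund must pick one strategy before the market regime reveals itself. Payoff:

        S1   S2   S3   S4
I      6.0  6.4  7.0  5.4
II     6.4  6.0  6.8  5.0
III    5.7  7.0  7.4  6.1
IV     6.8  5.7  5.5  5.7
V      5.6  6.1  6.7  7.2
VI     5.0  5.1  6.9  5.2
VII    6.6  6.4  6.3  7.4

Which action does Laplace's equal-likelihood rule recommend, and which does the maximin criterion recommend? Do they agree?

Row averages: I=6.2, II=6.05, III=6.55, IV=5.925, V=6.4, VI=5.55, VII=6.675
Highest average = 6.675 → VII.
Row minima: I=5.4, II=5.0, III=5.7, IV=5.5, V=5.6, VI=5.0, VII=6.3
Best worst-case = 6.3 → VII.

laplace → VII; maximin → VII (agree)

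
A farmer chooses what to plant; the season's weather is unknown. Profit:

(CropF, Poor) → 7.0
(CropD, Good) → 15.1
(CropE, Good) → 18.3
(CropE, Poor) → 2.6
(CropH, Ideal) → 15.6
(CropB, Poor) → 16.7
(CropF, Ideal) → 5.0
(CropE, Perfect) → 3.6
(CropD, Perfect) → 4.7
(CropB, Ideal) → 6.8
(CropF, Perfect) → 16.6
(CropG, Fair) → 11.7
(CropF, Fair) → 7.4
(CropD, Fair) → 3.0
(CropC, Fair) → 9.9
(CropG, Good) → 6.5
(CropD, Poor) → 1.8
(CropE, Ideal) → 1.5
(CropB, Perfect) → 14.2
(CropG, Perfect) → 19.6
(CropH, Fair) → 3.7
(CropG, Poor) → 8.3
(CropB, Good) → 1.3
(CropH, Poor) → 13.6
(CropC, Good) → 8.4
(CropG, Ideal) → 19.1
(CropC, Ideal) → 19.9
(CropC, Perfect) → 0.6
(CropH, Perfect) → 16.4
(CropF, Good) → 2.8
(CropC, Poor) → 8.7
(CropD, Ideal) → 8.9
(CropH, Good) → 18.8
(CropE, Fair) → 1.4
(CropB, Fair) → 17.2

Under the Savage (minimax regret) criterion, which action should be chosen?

Column bests: Poor=16.7, Fair=17.2, Good=18.8, Ideal=19.9, Perfect=19.6.
CropC regrets: 8.0, 7.3, 10.4, 0.0, 19.0 → max 19.0
CropH regrets: 3.1, 13.5, 0.0, 4.3, 3.2 → max 13.5
CropG regrets: 8.4, 5.5, 12.3, 0.8, 0.0 → max 12.3
CropB regrets: 0.0, 0.0, 17.5, 13.1, 5.4 → max 17.5
CropF regrets: 9.7, 9.8, 16.0, 14.9, 3.0 → max 16.0
CropE regrets: 14.1, 15.8, 0.5, 18.4, 16.0 → max 18.4
CropD regrets: 14.9, 14.2, 3.7, 11.0, 14.9 → max 14.9
Smallest max regret = 12.3 → CropG.

CropG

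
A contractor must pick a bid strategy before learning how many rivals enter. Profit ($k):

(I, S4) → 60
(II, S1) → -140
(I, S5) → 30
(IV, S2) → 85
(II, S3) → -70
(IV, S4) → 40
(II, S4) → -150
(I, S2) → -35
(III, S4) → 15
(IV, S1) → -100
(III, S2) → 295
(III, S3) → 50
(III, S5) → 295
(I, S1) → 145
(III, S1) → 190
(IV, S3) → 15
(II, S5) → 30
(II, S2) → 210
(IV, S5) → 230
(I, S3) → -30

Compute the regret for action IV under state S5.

65

Best payoff under S5 is 295.
Regret = 295 − 230 = 65.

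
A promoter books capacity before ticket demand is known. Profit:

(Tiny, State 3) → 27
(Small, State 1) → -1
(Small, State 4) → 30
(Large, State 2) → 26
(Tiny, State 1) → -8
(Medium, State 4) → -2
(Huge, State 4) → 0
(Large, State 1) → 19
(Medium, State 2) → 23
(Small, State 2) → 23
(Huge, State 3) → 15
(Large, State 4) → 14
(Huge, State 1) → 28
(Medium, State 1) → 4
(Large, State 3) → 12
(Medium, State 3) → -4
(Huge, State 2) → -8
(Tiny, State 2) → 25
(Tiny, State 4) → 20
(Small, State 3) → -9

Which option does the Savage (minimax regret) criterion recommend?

Large

Column bests: State 1=28, State 2=26, State 3=27, State 4=30.
Tiny regrets: 36, 1, 0, 10 → max 36
Small regrets: 29, 3, 36, 0 → max 36
Medium regrets: 24, 3, 31, 32 → max 32
Large regrets: 9, 0, 15, 16 → max 16
Huge regrets: 0, 34, 12, 30 → max 34
Smallest max regret = 16 → Large.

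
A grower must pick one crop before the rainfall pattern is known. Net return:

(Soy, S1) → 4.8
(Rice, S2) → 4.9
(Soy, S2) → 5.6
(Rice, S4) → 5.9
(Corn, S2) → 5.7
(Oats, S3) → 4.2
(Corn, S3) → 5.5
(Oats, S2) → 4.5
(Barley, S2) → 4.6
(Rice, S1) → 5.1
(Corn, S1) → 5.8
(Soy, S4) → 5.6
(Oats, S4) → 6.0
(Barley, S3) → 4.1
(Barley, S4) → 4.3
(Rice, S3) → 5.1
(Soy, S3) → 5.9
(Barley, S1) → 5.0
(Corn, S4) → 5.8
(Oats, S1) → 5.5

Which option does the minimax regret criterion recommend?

Corn

Column bests: S1=5.8, S2=5.7, S3=5.9, S4=6.0.
Soy regrets: 1.0, 0.1, 0.0, 0.4 → max 1.0
Rice regrets: 0.7, 0.8, 0.8, 0.1 → max 0.8
Barley regrets: 0.8, 1.1, 1.8, 1.7 → max 1.8
Oats regrets: 0.3, 1.2, 1.7, 0.0 → max 1.7
Corn regrets: 0.0, 0.0, 0.4, 0.2 → max 0.4
Smallest max regret = 0.4 → Corn.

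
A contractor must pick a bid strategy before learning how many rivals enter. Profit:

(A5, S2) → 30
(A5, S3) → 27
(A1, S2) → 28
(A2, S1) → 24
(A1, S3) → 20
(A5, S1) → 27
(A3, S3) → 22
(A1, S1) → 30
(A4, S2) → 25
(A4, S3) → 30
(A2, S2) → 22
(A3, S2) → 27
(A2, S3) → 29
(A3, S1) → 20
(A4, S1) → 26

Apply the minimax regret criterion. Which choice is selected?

Column bests: S1=30, S2=30, S3=30.
A1 regrets: 0, 2, 10 → max 10
A2 regrets: 6, 8, 1 → max 8
A3 regrets: 10, 3, 8 → max 10
A4 regrets: 4, 5, 0 → max 5
A5 regrets: 3, 0, 3 → max 3
Smallest max regret = 3 → A5.

A5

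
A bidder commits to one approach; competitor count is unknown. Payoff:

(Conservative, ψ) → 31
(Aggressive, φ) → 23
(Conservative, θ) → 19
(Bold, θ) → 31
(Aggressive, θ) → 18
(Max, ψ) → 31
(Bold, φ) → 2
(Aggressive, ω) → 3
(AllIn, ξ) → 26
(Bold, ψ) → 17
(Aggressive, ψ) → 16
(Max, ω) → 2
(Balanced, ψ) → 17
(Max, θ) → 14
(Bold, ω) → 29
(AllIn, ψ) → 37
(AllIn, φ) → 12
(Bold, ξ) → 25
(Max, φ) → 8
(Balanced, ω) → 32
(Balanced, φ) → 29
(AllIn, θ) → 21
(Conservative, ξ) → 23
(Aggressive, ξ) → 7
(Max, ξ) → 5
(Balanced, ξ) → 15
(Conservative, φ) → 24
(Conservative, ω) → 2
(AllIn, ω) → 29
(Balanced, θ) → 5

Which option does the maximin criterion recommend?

Row minima: Conservative=2, Balanced=5, Aggressive=3, Bold=2, AllIn=12, Max=2
Best worst-case = 12 → AllIn.

AllIn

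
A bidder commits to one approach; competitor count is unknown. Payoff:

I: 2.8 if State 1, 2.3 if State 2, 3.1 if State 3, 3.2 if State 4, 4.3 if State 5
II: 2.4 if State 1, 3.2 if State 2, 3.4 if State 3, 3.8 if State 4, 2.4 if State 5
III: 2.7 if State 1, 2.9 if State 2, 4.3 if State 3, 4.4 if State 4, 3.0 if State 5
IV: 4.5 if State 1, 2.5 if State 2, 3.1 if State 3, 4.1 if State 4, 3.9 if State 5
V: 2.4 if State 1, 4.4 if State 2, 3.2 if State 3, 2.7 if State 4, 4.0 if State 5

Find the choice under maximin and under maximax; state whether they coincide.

Row minima: I=2.3, II=2.4, III=2.7, IV=2.5, V=2.4
Best worst-case = 2.7 → III.
Row maxima: I=4.3, II=3.8, III=4.4, IV=4.5, V=4.4
Best best-case = 4.5 → IV.

maximin → III; maximax → IV (disagree)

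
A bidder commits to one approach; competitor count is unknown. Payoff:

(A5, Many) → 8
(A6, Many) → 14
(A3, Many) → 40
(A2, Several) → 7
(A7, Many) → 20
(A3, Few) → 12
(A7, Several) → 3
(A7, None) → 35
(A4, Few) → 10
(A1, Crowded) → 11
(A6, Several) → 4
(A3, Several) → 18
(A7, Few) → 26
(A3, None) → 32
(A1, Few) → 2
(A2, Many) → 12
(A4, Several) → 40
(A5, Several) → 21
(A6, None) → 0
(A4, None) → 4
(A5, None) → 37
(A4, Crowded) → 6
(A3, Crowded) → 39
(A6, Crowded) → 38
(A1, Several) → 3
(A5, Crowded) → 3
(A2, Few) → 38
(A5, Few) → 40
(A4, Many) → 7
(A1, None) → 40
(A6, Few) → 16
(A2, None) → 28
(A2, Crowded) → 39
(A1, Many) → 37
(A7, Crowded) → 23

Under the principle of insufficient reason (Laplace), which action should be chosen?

Row averages: A1=18.6, A2=24.8, A3=28.2, A4=13.4, A5=21.8, A6=14.4, A7=21.4
Highest average = 28.2 → A3.

A3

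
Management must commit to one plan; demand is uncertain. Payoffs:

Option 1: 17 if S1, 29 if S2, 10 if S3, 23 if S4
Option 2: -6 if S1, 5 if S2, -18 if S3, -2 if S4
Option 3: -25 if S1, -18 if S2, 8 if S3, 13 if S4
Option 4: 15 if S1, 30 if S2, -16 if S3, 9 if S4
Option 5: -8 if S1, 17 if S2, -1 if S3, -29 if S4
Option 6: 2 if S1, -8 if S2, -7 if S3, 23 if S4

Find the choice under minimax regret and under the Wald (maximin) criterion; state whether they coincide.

minimax regret → Option 1; maximin → Option 1 (agree)

Column bests: S1=17, S2=30, S3=10, S4=23.
Option 1 regrets: 0, 1, 0, 0 → max 1
Option 2 regrets: 23, 25, 28, 25 → max 28
Option 3 regrets: 42, 48, 2, 10 → max 48
Option 4 regrets: 2, 0, 26, 14 → max 26
Option 5 regrets: 25, 13, 11, 52 → max 52
Option 6 regrets: 15, 38, 17, 0 → max 38
Smallest max regret = 1 → Option 1.
Row minima: Option 1=10, Option 2=-18, Option 3=-25, Option 4=-16, Option 5=-29, Option 6=-8
Best worst-case = 10 → Option 1.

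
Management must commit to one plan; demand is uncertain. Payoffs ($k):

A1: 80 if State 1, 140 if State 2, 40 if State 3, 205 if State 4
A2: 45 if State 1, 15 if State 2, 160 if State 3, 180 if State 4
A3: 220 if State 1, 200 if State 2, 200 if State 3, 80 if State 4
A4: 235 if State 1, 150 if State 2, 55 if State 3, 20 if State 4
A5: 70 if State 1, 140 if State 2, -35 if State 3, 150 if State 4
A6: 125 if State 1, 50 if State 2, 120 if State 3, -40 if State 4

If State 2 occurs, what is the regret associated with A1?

60

Best payoff under State 2 is 200.
Regret = 200 − 140 = 60.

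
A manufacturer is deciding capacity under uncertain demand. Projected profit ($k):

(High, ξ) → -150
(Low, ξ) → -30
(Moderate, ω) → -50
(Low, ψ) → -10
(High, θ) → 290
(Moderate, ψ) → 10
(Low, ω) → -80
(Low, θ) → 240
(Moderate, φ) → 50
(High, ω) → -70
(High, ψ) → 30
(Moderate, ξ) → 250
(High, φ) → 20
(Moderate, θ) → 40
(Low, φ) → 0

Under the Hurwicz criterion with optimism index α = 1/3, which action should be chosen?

Moderate

Low: 1/3·240 + 2/3·(-80) = 80/3
Moderate: 1/3·250 + 2/3·(-50) = 50
High: 1/3·290 + 2/3·(-150) = -10/3
Highest Hurwicz score = 50 → Moderate.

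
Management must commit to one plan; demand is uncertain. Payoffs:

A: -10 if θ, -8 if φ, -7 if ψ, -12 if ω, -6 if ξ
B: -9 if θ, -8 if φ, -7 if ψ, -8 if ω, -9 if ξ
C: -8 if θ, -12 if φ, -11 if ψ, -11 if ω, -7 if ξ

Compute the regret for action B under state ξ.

3

Best payoff under ξ is -6.
Regret = -6 − (-9) = 3.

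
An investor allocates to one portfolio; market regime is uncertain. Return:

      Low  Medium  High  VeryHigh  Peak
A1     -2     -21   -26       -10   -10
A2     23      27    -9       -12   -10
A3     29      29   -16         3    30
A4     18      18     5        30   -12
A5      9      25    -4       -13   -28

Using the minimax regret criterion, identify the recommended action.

Column bests: Low=29, Medium=29, High=5, VeryHigh=30, Peak=30.
A1 regrets: 31, 50, 31, 40, 40 → max 50
A2 regrets: 6, 2, 14, 42, 40 → max 42
A3 regrets: 0, 0, 21, 27, 0 → max 27
A4 regrets: 11, 11, 0, 0, 42 → max 42
A5 regrets: 20, 4, 9, 43, 58 → max 58
Smallest max regret = 27 → A3.

A3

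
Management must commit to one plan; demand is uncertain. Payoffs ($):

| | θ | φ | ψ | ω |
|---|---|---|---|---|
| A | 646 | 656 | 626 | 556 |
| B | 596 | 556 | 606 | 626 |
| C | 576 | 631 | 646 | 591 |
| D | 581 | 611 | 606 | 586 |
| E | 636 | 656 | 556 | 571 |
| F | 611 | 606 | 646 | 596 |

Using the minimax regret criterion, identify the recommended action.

F

Column bests: θ=646, φ=656, ψ=646, ω=626.
A regrets: 0, 0, 20, 70 → max 70
B regrets: 50, 100, 40, 0 → max 100
C regrets: 70, 25, 0, 35 → max 70
D regrets: 65, 45, 40, 40 → max 65
E regrets: 10, 0, 90, 55 → max 90
F regrets: 35, 50, 0, 30 → max 50
Smallest max regret = 50 → F.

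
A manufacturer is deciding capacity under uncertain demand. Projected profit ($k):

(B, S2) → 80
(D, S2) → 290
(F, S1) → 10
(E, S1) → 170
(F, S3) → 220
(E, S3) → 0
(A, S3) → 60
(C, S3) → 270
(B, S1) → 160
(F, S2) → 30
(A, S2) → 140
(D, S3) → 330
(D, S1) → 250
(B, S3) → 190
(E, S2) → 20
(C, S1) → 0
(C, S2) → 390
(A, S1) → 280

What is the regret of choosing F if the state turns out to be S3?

Best payoff under S3 is 330.
Regret = 330 − 220 = 110.

110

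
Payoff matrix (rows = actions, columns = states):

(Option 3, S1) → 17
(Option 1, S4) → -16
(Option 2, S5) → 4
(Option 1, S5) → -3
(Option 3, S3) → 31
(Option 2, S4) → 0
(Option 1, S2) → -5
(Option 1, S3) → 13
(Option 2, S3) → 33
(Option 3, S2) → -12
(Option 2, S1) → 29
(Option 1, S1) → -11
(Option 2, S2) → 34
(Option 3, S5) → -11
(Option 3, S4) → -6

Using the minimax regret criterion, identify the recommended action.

Column bests: S1=29, S2=34, S3=33, S4=0, S5=4.
Option 1 regrets: 40, 39, 20, 16, 7 → max 40
Option 2 regrets: 0, 0, 0, 0, 0 → max 0
Option 3 regrets: 12, 46, 2, 6, 15 → max 46
Smallest max regret = 0 → Option 2.

Option 2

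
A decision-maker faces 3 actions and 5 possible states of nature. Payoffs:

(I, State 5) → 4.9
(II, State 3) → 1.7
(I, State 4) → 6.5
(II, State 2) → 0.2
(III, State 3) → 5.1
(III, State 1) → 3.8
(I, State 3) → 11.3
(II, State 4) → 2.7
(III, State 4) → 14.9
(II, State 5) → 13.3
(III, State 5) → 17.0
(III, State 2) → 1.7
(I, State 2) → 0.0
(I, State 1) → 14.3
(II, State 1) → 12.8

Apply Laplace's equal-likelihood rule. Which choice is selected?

III

Row averages: I=7.4, II=6.14, III=8.5
Highest average = 8.5 → III.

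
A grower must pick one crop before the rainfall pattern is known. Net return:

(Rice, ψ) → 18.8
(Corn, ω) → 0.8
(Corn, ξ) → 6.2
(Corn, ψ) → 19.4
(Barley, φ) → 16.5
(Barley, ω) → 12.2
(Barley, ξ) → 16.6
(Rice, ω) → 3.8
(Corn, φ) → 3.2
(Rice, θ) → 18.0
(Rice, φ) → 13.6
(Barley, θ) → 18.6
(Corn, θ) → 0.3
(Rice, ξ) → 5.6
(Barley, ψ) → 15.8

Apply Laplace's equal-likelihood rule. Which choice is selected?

Barley

Row averages: Corn=5.98, Barley=15.94, Rice=11.96
Highest average = 15.94 → Barley.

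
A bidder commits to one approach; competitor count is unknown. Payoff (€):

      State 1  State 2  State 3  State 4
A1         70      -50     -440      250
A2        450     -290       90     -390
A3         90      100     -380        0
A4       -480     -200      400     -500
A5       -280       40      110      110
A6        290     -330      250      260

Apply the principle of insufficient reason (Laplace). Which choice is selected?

Row averages: A1=-42.5, A2=-35, A3=-47.5, A4=-195, A5=-5, A6=117.5
Highest average = 117.5 → A6.

A6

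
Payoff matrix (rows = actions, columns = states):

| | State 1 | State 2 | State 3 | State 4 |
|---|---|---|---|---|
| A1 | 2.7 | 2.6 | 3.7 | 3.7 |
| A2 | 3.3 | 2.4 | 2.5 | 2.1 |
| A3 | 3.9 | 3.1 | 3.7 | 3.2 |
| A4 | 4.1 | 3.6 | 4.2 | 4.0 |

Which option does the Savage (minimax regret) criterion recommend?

A4

Column bests: State 1=4.1, State 2=3.6, State 3=4.2, State 4=4.0.
A1 regrets: 1.4, 1.0, 0.5, 0.3 → max 1.4
A2 regrets: 0.8, 1.2, 1.7, 1.9 → max 1.9
A3 regrets: 0.2, 0.5, 0.5, 0.8 → max 0.8
A4 regrets: 0.0, 0.0, 0.0, 0.0 → max 0.0
Smallest max regret = 0.0 → A4.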